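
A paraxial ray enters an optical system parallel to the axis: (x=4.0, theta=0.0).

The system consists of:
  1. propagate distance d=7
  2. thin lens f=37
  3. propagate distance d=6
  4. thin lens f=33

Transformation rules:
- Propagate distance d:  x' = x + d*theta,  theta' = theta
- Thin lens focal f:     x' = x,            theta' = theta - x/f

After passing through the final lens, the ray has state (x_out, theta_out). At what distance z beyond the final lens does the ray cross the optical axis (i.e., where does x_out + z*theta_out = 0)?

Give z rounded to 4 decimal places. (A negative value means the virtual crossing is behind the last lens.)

Initial: x=4.0000 theta=0.0000
After 1 (propagate distance d=7): x=4.0000 theta=0.0000
After 2 (thin lens f=37): x=4.0000 theta=-4/37 (≈-0.1081)
After 3 (propagate distance d=6): x=124/37 (≈3.3514) theta=-4/37 (≈-0.1081)
After 4 (thin lens f=33): x=124/37 (≈3.3514) theta=-256/1221 (≈-0.2097)
z_focus = -x_out/theta_out = -(124/37)/(-256/1221) = 1023/64 ≈ 15.9844
Rounded to 4 decimal places: z = 15.9844

Answer: 15.9844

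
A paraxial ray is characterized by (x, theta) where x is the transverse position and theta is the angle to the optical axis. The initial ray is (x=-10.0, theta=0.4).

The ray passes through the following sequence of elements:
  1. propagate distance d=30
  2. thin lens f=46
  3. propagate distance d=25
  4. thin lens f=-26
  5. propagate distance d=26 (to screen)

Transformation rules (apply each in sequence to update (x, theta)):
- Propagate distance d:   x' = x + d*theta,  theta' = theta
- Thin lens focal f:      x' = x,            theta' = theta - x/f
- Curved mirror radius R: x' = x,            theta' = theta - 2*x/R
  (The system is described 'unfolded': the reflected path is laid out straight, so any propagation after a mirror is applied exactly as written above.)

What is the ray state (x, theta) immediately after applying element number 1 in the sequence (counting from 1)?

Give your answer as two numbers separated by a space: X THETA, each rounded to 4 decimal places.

Initial: x=-10.0000 theta=0.4000
After 1 (propagate distance d=30): x=2.0000 theta=0.4000
Rounded to 4 decimal places: x = 2.0000, theta = 0.4000

Answer: 2.0000 0.4000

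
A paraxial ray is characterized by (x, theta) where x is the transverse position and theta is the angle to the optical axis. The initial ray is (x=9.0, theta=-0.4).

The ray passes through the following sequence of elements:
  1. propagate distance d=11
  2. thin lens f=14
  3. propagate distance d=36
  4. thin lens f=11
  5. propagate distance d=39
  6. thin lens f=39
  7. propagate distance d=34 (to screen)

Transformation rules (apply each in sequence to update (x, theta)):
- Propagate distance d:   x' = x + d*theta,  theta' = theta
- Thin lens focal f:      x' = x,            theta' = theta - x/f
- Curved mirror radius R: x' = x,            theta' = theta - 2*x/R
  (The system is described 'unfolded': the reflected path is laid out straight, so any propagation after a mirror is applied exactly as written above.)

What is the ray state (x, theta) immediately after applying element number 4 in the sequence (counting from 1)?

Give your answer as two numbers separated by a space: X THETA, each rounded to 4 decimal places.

Answer: -21.6286 1.2377

Derivation:
Initial: x=9.0000 theta=-0.4000
After 1 (propagate distance d=11): x=4.6000 theta=-0.4000
After 2 (thin lens f=14): x=4.6000 theta=-51/70 (≈-0.7286)
After 3 (propagate distance d=36): x=-757/35 (≈-21.6286) theta=-51/70 (≈-0.7286)
After 4 (thin lens f=11): x=-757/35 (≈-21.6286) theta=953/770 (≈1.2377)
Rounded to 4 decimal places: x = -21.6286, theta = 1.2377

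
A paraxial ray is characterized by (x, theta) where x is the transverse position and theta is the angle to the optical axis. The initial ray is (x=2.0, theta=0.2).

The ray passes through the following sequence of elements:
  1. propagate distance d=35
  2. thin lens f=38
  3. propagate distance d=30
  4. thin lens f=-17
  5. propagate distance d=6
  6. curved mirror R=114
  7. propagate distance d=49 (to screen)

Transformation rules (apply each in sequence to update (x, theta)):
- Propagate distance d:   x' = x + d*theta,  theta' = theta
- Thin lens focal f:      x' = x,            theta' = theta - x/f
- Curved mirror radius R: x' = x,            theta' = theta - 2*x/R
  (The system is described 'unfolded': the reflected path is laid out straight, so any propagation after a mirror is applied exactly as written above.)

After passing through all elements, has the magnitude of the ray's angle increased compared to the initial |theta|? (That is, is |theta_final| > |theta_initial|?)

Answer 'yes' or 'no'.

Initial: x=2.0000 theta=0.2000
After 1 (propagate distance d=35): x=9.0000 theta=0.2000
After 2 (thin lens f=38): x=9.0000 theta=-7/190 (≈-0.0368)
After 3 (propagate distance d=30): x=150/19 (≈7.8947) theta=-7/190 (≈-0.0368)
After 4 (thin lens f=-17): x=150/19 (≈7.8947) theta=1381/3230 (≈0.4276)
After 5 (propagate distance d=6): x=16893/1615 (≈10.4601) theta=1381/3230 (≈0.4276)
After 6 (curved mirror R=114): x=16893/1615 (≈10.4601) theta=881/3610 (≈0.2440)
After 7 (propagate distance d=49 (to screen)): x=1375807/61370 (≈22.4182) theta=881/3610 (≈0.2440)
|theta_initial|=0.2000 |theta_final|=881/3610 (≈0.2440) -> increased

Answer: yes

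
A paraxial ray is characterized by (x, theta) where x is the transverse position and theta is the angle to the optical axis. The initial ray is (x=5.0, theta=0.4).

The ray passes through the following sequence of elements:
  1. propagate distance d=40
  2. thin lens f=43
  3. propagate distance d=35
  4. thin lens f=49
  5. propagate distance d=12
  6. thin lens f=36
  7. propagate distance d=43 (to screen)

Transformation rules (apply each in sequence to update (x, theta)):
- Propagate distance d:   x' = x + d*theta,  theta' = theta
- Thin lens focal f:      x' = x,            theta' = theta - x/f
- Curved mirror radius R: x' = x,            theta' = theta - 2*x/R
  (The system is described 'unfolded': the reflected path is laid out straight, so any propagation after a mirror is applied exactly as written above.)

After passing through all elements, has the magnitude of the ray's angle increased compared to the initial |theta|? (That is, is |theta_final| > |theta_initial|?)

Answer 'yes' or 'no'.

Initial: x=5.0000 theta=0.4000
After 1 (propagate distance d=40): x=21.0000 theta=0.4000
After 2 (thin lens f=43): x=21.0000 theta=-19/215 (≈-0.0884)
After 3 (propagate distance d=35): x=770/43 (≈17.9070) theta=-19/215 (≈-0.0884)
After 4 (thin lens f=49): x=770/43 (≈17.9070) theta=-683/1505 (≈-0.4538)
After 5 (propagate distance d=12): x=18754/1505 (≈12.4611) theta=-683/1505 (≈-0.4538)
After 6 (thin lens f=36): x=18754/1505 (≈12.4611) theta=-21671/27090 (≈-0.8000)
After 7 (propagate distance d=43 (to screen)): x=-594281/27090 (≈-21.9373) theta=-21671/27090 (≈-0.8000)
|theta_initial|=0.4000 |theta_final|=21671/27090 (≈0.8000) -> increased

Answer: yes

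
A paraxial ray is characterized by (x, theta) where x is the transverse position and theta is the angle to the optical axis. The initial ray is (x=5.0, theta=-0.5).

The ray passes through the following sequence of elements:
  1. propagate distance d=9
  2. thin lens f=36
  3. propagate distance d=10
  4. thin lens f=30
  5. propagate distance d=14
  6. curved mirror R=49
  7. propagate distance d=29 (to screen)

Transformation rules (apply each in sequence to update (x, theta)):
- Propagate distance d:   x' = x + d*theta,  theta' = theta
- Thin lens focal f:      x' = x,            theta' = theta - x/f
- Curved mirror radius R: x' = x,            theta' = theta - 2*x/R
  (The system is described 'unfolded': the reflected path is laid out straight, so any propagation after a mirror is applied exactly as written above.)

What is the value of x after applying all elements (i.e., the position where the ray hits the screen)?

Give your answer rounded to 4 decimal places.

Answer: -8.6427

Derivation:
Initial: x=5.0000 theta=-0.5000
After 1 (propagate distance d=9): x=0.5000 theta=-0.5000
After 2 (thin lens f=36): x=0.5000 theta=-37/72 (≈-0.5139)
After 3 (propagate distance d=10): x=-167/36 (≈-4.6389) theta=-37/72 (≈-0.5139)
After 4 (thin lens f=30): x=-167/36 (≈-4.6389) theta=-97/270 (≈-0.3593)
After 5 (propagate distance d=14): x=-5221/540 (≈-9.6685) theta=-97/270 (≈-0.3593)
After 6 (curved mirror R=49): x=-5221/540 (≈-9.6685) theta=26/735 (≈0.0354)
After 7 (propagate distance d=29 (to screen)): x=-45737/5292 (≈-8.6427) theta=26/735 (≈0.0354)
Rounded to 4 decimal places: x = -8.6427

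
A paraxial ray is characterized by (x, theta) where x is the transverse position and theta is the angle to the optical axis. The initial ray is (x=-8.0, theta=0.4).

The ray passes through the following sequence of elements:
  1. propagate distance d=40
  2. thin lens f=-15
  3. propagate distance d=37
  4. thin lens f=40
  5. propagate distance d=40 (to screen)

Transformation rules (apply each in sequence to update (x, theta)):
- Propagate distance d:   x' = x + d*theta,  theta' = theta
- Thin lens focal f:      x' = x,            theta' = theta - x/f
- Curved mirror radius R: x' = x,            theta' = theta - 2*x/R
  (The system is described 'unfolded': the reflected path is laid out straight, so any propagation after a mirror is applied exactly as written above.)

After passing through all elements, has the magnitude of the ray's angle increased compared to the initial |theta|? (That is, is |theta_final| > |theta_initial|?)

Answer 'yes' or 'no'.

Initial: x=-8.0000 theta=0.4000
After 1 (propagate distance d=40): x=8.0000 theta=0.4000
After 2 (thin lens f=-15): x=8.0000 theta=14/15 (≈0.9333)
After 3 (propagate distance d=37): x=638/15 (≈42.5333) theta=14/15 (≈0.9333)
After 4 (thin lens f=40): x=638/15 (≈42.5333) theta=-0.1300
After 5 (propagate distance d=40 (to screen)): x=112/3 (≈37.3333) theta=-0.1300
|theta_initial|=0.4000 |theta_final|=0.1300 -> not increased

Answer: no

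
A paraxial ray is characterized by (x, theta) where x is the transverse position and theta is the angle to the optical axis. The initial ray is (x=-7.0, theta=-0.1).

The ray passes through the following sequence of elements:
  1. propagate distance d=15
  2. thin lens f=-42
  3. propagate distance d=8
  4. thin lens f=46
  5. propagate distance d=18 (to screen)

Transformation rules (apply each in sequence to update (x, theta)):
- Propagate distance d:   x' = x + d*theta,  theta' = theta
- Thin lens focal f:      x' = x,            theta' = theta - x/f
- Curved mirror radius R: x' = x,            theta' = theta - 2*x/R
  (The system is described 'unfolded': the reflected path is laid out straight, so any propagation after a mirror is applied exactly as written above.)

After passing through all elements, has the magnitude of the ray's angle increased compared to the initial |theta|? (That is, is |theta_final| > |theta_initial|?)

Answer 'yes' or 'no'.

Initial: x=-7.0000 theta=-0.1000
After 1 (propagate distance d=15): x=-8.5000 theta=-0.1000
After 2 (thin lens f=-42): x=-8.5000 theta=-127/420 (≈-0.3024)
After 3 (propagate distance d=8): x=-2293/210 (≈-10.9190) theta=-127/420 (≈-0.3024)
After 4 (thin lens f=46): x=-2293/210 (≈-10.9190) theta=-157/2415 (≈-0.0650)
After 5 (propagate distance d=18 (to screen)): x=-58391/4830 (≈-12.0892) theta=-157/2415 (≈-0.0650)
|theta_initial|=0.1000 |theta_final|=157/2415 (≈0.0650) -> not increased

Answer: no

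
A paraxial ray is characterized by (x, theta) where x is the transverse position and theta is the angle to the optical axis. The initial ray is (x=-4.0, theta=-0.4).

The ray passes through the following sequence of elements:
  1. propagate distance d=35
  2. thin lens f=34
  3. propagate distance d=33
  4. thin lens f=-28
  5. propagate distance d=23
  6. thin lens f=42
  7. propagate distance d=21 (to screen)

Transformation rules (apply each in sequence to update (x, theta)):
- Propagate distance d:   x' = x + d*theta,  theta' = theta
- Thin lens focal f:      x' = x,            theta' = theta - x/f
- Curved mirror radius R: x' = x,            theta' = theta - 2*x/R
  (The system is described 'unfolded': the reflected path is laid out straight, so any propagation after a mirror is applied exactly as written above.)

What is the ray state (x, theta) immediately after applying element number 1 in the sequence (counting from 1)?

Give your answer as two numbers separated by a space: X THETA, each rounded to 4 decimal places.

Answer: -18.0000 -0.4000

Derivation:
Initial: x=-4.0000 theta=-0.4000
After 1 (propagate distance d=35): x=-18.0000 theta=-0.4000
Rounded to 4 decimal places: x = -18.0000, theta = -0.4000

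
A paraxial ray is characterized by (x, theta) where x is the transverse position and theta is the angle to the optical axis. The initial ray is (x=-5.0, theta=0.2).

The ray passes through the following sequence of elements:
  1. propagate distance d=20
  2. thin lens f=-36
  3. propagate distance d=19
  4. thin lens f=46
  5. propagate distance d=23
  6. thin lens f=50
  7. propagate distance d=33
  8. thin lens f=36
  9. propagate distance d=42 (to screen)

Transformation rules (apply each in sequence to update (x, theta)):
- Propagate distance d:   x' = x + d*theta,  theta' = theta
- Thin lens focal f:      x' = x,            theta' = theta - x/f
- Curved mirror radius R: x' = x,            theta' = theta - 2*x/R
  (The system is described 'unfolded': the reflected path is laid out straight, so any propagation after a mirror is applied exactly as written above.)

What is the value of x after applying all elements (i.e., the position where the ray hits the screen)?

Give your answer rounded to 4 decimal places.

Initial: x=-5.0000 theta=0.2000
After 1 (propagate distance d=20): x=-1.0000 theta=0.2000
After 2 (thin lens f=-36): x=-1.0000 theta=31/180 (≈0.1722)
After 3 (propagate distance d=19): x=409/180 (≈2.2722) theta=31/180 (≈0.1722)
After 4 (thin lens f=46): x=409/180 (≈2.2722) theta=113/920 (≈0.1228)
After 5 (propagate distance d=23): x=367/72 (≈5.0972) theta=113/920 (≈0.1228)
After 6 (thin lens f=50): x=367/72 (≈5.0972) theta=1729/82800 (≈0.0209)
After 7 (propagate distance d=33): x=479107/82800 (≈5.7863) theta=1729/82800 (≈0.0209)
After 8 (thin lens f=36): x=479107/82800 (≈5.7863) theta=-416863/2980800 (≈-0.1398)
After 9 (propagate distance d=42 (to screen)): x=-43399/496800 (≈-0.0874) theta=-416863/2980800 (≈-0.1398)
Rounded to 4 decimal places: x = -0.0874

Answer: -0.0874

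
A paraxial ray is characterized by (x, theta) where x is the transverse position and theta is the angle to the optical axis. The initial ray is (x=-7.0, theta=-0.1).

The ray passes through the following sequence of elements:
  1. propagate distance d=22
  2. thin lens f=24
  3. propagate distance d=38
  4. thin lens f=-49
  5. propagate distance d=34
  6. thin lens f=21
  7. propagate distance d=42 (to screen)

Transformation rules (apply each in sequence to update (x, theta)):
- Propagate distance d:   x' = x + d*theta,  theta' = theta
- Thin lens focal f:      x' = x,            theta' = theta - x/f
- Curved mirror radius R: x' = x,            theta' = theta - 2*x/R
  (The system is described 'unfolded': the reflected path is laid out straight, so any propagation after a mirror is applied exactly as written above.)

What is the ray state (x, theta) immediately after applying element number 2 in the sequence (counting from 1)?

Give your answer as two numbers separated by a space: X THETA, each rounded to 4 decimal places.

Answer: -9.2000 0.2833

Derivation:
Initial: x=-7.0000 theta=-0.1000
After 1 (propagate distance d=22): x=-9.2000 theta=-0.1000
After 2 (thin lens f=24): x=-9.2000 theta=17/60 (≈0.2833)
Rounded to 4 decimal places: x = -9.2000, theta = 0.2833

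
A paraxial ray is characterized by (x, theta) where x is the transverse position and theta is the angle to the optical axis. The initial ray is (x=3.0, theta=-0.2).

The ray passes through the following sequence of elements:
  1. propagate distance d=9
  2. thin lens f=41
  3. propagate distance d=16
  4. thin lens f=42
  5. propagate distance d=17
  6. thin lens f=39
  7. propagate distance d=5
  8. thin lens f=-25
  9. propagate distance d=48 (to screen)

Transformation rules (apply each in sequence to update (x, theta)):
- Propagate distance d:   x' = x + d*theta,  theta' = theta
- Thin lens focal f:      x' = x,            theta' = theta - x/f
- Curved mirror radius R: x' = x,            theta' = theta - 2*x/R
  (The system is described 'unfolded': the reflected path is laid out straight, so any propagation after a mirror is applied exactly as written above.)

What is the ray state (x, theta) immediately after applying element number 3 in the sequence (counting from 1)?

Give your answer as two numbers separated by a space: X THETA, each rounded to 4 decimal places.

Answer: -2.4683 -0.2293

Derivation:
Initial: x=3.0000 theta=-0.2000
After 1 (propagate distance d=9): x=1.2000 theta=-0.2000
After 2 (thin lens f=41): x=1.2000 theta=-47/205 (≈-0.2293)
After 3 (propagate distance d=16): x=-506/205 (≈-2.4683) theta=-47/205 (≈-0.2293)
Rounded to 4 decimal places: x = -2.4683, theta = -0.2293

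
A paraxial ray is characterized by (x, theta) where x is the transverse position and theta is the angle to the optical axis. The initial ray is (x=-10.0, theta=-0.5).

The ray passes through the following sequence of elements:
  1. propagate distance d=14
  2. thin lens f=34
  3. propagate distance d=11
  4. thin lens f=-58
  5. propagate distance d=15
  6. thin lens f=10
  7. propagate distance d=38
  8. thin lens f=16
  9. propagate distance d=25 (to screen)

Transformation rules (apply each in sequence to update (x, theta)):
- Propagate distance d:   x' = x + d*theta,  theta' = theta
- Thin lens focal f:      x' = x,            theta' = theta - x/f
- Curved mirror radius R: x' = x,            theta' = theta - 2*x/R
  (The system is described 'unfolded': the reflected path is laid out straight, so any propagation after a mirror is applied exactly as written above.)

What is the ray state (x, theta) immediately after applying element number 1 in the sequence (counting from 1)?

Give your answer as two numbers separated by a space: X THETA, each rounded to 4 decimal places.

Initial: x=-10.0000 theta=-0.5000
After 1 (propagate distance d=14): x=-17.0000 theta=-0.5000
Rounded to 4 decimal places: x = -17.0000, theta = -0.5000

Answer: -17.0000 -0.5000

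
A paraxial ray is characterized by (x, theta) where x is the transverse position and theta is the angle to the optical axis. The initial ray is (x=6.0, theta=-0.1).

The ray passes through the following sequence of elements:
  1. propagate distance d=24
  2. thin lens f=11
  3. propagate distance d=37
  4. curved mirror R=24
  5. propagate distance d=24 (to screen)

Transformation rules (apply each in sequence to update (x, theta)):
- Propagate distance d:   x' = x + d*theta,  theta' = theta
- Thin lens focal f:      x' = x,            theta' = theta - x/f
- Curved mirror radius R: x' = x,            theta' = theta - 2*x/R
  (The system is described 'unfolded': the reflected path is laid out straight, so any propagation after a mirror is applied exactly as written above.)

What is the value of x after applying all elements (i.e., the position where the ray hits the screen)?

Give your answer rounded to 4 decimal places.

Answer: 1.9545

Derivation:
Initial: x=6.0000 theta=-0.1000
After 1 (propagate distance d=24): x=3.6000 theta=-0.1000
After 2 (thin lens f=11): x=3.6000 theta=-47/110 (≈-0.4273)
After 3 (propagate distance d=37): x=-1343/110 (≈-12.2091) theta=-47/110 (≈-0.4273)
After 4 (curved mirror R=24): x=-1343/110 (≈-12.2091) theta=779/1320 (≈0.5902)
After 5 (propagate distance d=24 (to screen)): x=43/22 (≈1.9545) theta=779/1320 (≈0.5902)
Rounded to 4 decimal places: x = 1.9545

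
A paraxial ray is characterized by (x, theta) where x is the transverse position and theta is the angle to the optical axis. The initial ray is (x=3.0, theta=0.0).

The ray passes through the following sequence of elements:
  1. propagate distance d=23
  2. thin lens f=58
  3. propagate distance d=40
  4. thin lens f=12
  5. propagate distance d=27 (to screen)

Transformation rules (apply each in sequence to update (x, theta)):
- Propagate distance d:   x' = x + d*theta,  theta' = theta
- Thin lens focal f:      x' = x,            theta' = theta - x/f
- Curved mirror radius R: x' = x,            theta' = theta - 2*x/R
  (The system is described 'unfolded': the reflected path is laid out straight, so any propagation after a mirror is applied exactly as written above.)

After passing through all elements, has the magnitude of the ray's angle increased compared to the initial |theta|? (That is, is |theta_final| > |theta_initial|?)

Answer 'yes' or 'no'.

Initial: x=3.0000 theta=0.0000
After 1 (propagate distance d=23): x=3.0000 theta=0.0000
After 2 (thin lens f=58): x=3.0000 theta=-3/58 (≈-0.0517)
After 3 (propagate distance d=40): x=27/29 (≈0.9310) theta=-3/58 (≈-0.0517)
After 4 (thin lens f=12): x=27/29 (≈0.9310) theta=-15/116 (≈-0.1293)
After 5 (propagate distance d=27 (to screen)): x=-297/116 (≈-2.5603) theta=-15/116 (≈-0.1293)
|theta_initial|=0.0000 |theta_final|=15/116 (≈0.1293) -> increased

Answer: yes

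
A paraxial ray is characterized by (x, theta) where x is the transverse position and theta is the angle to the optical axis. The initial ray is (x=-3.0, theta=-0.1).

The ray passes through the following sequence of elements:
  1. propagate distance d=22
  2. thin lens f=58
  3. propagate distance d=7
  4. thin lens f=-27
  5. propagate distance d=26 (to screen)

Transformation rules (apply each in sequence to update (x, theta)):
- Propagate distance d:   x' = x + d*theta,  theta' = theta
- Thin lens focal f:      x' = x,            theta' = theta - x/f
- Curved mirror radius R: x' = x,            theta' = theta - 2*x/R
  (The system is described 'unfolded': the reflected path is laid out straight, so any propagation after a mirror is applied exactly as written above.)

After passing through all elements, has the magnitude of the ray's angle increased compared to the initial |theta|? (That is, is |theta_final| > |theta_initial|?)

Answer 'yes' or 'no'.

Answer: yes

Derivation:
Initial: x=-3.0000 theta=-0.1000
After 1 (propagate distance d=22): x=-5.2000 theta=-0.1000
After 2 (thin lens f=58): x=-5.2000 theta=-3/290 (≈-0.0103)
After 3 (propagate distance d=7): x=-1529/290 (≈-5.2724) theta=-3/290 (≈-0.0103)
After 4 (thin lens f=-27): x=-1529/290 (≈-5.2724) theta=-161/783 (≈-0.2056)
After 5 (propagate distance d=26 (to screen)): x=-2867/270 (≈-10.6185) theta=-161/783 (≈-0.2056)
|theta_initial|=0.1000 |theta_final|=161/783 (≈0.2056) -> increased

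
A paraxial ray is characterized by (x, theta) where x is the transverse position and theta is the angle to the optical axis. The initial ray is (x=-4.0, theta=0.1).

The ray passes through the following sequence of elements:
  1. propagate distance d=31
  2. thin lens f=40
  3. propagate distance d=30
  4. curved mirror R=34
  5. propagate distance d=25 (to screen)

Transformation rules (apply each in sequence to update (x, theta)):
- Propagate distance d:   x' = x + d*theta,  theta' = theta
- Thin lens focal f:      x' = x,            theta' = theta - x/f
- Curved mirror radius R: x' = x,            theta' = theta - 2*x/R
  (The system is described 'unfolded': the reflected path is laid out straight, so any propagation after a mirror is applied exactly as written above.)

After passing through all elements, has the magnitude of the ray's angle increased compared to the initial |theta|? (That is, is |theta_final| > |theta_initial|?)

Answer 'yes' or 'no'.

Answer: no

Derivation:
Initial: x=-4.0000 theta=0.1000
After 1 (propagate distance d=31): x=-0.9000 theta=0.1000
After 2 (thin lens f=40): x=-0.9000 theta=0.1225
After 3 (propagate distance d=30): x=2.7750 theta=0.1225
After 4 (curved mirror R=34): x=2.7750 theta=-277/6800 (≈-0.0407)
After 5 (propagate distance d=25 (to screen)): x=2389/1360 (≈1.7566) theta=-277/6800 (≈-0.0407)
|theta_initial|=0.1000 |theta_final|=277/6800 (≈0.0407) -> not increased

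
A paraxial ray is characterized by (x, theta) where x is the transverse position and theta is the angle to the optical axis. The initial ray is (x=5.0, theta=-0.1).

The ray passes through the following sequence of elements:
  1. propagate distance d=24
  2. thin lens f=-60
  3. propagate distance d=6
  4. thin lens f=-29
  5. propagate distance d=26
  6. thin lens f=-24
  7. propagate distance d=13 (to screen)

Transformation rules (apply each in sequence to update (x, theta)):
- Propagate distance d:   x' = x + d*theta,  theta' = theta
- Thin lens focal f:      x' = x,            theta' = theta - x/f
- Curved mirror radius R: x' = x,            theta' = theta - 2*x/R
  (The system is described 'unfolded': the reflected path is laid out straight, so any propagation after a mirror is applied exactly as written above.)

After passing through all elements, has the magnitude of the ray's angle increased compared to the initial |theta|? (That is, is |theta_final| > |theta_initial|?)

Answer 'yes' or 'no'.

Initial: x=5.0000 theta=-0.1000
After 1 (propagate distance d=24): x=2.6000 theta=-0.1000
After 2 (thin lens f=-60): x=2.6000 theta=-17/300 (≈-0.0567)
After 3 (propagate distance d=6): x=2.2600 theta=-17/300 (≈-0.0567)
After 4 (thin lens f=-29): x=2.2600 theta=37/1740 (≈0.0213)
After 5 (propagate distance d=26): x=6118/2175 (≈2.8129) theta=37/1740 (≈0.0213)
After 6 (thin lens f=-24): x=6118/2175 (≈2.8129) theta=1807/13050 (≈0.1385)
After 7 (propagate distance d=13 (to screen)): x=60199/13050 (≈4.6130) theta=1807/13050 (≈0.1385)
|theta_initial|=0.1000 |theta_final|=1807/13050 (≈0.1385) -> increased

Answer: yes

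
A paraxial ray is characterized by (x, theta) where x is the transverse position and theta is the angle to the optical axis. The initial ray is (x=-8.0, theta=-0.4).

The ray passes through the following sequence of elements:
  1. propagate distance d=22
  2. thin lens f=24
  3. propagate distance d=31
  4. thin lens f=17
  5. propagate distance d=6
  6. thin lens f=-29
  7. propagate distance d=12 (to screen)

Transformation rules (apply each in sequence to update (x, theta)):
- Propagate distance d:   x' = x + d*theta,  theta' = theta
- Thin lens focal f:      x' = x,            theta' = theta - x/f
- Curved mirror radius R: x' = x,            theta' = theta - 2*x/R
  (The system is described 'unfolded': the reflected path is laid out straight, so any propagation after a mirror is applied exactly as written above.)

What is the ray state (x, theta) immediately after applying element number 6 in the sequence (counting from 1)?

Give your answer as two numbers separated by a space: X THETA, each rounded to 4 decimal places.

Answer: -3.0529 0.6359

Derivation:
Initial: x=-8.0000 theta=-0.4000
After 1 (propagate distance d=22): x=-16.8000 theta=-0.4000
After 2 (thin lens f=24): x=-16.8000 theta=0.3000
After 3 (propagate distance d=31): x=-7.5000 theta=0.3000
After 4 (thin lens f=17): x=-7.5000 theta=63/85 (≈0.7412)
After 5 (propagate distance d=6): x=-519/170 (≈-3.0529) theta=63/85 (≈0.7412)
After 6 (thin lens f=-29): x=-519/170 (≈-3.0529) theta=627/986 (≈0.6359)
Rounded to 4 decimal places: x = -3.0529, theta = 0.6359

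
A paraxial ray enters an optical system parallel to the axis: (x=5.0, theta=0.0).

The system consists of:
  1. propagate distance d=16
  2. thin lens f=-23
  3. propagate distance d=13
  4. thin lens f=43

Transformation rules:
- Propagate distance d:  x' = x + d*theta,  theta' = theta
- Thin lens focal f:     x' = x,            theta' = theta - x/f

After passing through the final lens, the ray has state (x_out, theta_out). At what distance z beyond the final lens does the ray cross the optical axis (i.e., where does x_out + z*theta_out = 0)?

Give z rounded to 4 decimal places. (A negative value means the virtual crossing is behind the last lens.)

Initial: x=5.0000 theta=0.0000
After 1 (propagate distance d=16): x=5.0000 theta=0.0000
After 2 (thin lens f=-23): x=5.0000 theta=5/23 (≈0.2174)
After 3 (propagate distance d=13): x=180/23 (≈7.8261) theta=5/23 (≈0.2174)
After 4 (thin lens f=43): x=180/23 (≈7.8261) theta=35/989 (≈0.0354)
z_focus = -x_out/theta_out = -(180/23)/(35/989) = -1548/7 ≈ -221.1429
Rounded to 4 decimal places: z = -221.1429

Answer: -221.1429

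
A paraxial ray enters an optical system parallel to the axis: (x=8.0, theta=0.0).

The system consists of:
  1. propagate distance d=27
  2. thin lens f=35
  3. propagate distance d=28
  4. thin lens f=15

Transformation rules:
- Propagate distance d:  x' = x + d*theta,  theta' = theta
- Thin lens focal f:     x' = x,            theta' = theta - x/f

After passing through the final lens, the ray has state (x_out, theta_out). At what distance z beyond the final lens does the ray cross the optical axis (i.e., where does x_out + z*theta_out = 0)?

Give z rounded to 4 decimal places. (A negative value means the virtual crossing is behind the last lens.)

Initial: x=8.0000 theta=0.0000
After 1 (propagate distance d=27): x=8.0000 theta=0.0000
After 2 (thin lens f=35): x=8.0000 theta=-8/35 (≈-0.2286)
After 3 (propagate distance d=28): x=1.6000 theta=-8/35 (≈-0.2286)
After 4 (thin lens f=15): x=1.6000 theta=-176/525 (≈-0.3352)
z_focus = -x_out/theta_out = -(1.6000)/(-176/525) = 105/22 ≈ 4.7727
Rounded to 4 decimal places: z = 4.7727

Answer: 4.7727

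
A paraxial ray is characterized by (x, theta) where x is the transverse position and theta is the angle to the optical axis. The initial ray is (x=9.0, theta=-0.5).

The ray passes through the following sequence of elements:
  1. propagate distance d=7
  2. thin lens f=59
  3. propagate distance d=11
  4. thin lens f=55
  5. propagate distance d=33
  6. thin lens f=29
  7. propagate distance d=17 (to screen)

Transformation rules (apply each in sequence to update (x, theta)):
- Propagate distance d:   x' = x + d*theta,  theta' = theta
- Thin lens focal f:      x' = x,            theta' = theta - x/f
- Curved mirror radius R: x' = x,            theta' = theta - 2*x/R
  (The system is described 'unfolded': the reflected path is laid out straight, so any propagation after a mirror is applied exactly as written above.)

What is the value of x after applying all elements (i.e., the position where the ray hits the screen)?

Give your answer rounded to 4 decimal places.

Initial: x=9.0000 theta=-0.5000
After 1 (propagate distance d=7): x=5.5000 theta=-0.5000
After 2 (thin lens f=59): x=5.5000 theta=-35/59 (≈-0.5932)
After 3 (propagate distance d=11): x=-121/118 (≈-1.0254) theta=-35/59 (≈-0.5932)
After 4 (thin lens f=55): x=-121/118 (≈-1.0254) theta=-339/590 (≈-0.5746)
After 5 (propagate distance d=33): x=-5896/295 (≈-19.9864) theta=-339/590 (≈-0.5746)
After 6 (thin lens f=29): x=-5896/295 (≈-19.9864) theta=1961/17110 (≈0.1146)
After 7 (propagate distance d=17 (to screen)): x=-308631/17110 (≈-18.0380) theta=1961/17110 (≈0.1146)
Rounded to 4 decimal places: x = -18.0380

Answer: -18.0380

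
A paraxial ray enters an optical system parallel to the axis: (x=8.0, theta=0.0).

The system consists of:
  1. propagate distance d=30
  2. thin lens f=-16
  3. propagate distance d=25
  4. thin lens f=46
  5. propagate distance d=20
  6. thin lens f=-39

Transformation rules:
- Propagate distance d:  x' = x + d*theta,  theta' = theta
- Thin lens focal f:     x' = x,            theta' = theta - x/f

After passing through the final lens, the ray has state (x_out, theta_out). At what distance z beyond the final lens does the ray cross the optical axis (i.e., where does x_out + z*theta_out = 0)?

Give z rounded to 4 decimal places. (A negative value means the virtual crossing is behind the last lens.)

Initial: x=8.0000 theta=0.0000
After 1 (propagate distance d=30): x=8.0000 theta=0.0000
After 2 (thin lens f=-16): x=8.0000 theta=0.5000
After 3 (propagate distance d=25): x=20.5000 theta=0.5000
After 4 (thin lens f=46): x=20.5000 theta=5/92 (≈0.0543)
After 5 (propagate distance d=20): x=993/46 (≈21.5870) theta=5/92 (≈0.0543)
After 6 (thin lens f=-39): x=993/46 (≈21.5870) theta=727/1196 (≈0.6079)
z_focus = -x_out/theta_out = -(993/46)/(727/1196) = -25818/727 ≈ -35.5131
Rounded to 4 decimal places: z = -35.5131

Answer: -35.5131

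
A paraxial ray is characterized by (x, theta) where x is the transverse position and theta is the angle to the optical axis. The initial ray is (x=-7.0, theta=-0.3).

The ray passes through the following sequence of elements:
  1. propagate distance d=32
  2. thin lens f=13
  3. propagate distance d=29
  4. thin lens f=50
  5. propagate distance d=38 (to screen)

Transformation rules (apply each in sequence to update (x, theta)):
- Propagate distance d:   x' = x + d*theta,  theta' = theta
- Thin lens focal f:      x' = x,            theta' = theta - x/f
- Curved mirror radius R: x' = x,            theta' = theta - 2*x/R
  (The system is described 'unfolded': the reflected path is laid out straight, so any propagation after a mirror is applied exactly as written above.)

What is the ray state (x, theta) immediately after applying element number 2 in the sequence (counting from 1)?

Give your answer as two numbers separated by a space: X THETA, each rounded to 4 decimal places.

Initial: x=-7.0000 theta=-0.3000
After 1 (propagate distance d=32): x=-16.6000 theta=-0.3000
After 2 (thin lens f=13): x=-16.6000 theta=127/130 (≈0.9769)
Rounded to 4 decimal places: x = -16.6000, theta = 0.9769

Answer: -16.6000 0.9769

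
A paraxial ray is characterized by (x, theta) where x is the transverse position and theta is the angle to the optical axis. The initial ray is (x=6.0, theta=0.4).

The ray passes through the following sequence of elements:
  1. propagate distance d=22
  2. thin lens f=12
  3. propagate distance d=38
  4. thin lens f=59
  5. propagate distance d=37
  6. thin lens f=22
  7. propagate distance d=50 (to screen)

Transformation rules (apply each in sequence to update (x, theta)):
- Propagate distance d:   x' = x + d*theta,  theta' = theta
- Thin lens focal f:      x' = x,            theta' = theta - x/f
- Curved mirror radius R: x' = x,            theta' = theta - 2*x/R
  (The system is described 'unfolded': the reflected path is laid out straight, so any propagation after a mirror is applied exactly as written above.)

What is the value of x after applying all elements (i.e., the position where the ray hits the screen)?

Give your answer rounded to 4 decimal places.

Initial: x=6.0000 theta=0.4000
After 1 (propagate distance d=22): x=14.8000 theta=0.4000
After 2 (thin lens f=12): x=14.8000 theta=-5/6 (≈-0.8333)
After 3 (propagate distance d=38): x=-253/15 (≈-16.8667) theta=-5/6 (≈-0.8333)
After 4 (thin lens f=59): x=-253/15 (≈-16.8667) theta=-323/590 (≈-0.5475)
After 5 (propagate distance d=37): x=-65707/1770 (≈-37.1226) theta=-323/590 (≈-0.5475)
After 6 (thin lens f=22): x=-65707/1770 (≈-37.1226) theta=44389/38940 (≈1.1399)
After 7 (propagate distance d=50 (to screen)): x=193474/9735 (≈19.8741) theta=44389/38940 (≈1.1399)
Rounded to 4 decimal places: x = 19.8741

Answer: 19.8741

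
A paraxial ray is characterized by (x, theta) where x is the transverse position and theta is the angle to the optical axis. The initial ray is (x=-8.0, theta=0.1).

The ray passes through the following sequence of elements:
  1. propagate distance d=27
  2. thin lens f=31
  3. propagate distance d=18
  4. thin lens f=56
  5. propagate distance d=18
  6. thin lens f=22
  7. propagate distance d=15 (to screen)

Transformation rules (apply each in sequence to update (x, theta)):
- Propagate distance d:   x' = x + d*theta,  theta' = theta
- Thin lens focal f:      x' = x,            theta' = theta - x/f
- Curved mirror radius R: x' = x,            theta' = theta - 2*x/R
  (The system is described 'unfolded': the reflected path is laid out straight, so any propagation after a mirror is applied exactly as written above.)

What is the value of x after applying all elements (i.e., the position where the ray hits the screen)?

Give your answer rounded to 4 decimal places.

Answer: 5.6384

Derivation:
Initial: x=-8.0000 theta=0.1000
After 1 (propagate distance d=27): x=-5.3000 theta=0.1000
After 2 (thin lens f=31): x=-5.3000 theta=42/155 (≈0.2710)
After 3 (propagate distance d=18): x=-131/310 (≈-0.4226) theta=42/155 (≈0.2710)
After 4 (thin lens f=56): x=-131/310 (≈-0.4226) theta=967/3472 (≈0.2785)
After 5 (propagate distance d=18): x=39847/8680 (≈4.5907) theta=967/3472 (≈0.2785)
After 6 (thin lens f=22): x=39847/8680 (≈4.5907) theta=6669/95480 (≈0.0698)
After 7 (propagate distance d=15 (to screen)): x=67294/11935 (≈5.6384) theta=6669/95480 (≈0.0698)
Rounded to 4 decimal places: x = 5.6384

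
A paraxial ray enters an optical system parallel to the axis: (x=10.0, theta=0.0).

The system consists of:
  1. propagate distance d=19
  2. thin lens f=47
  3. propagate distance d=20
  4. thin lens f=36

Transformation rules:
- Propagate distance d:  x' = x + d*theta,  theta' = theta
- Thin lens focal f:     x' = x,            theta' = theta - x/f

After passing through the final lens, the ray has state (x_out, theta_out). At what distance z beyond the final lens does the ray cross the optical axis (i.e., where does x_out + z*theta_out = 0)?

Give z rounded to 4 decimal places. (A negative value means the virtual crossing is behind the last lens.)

Answer: 15.4286

Derivation:
Initial: x=10.0000 theta=0.0000
After 1 (propagate distance d=19): x=10.0000 theta=0.0000
After 2 (thin lens f=47): x=10.0000 theta=-10/47 (≈-0.2128)
After 3 (propagate distance d=20): x=270/47 (≈5.7447) theta=-10/47 (≈-0.2128)
After 4 (thin lens f=36): x=270/47 (≈5.7447) theta=-35/94 (≈-0.3723)
z_focus = -x_out/theta_out = -(270/47)/(-35/94) = 108/7 ≈ 15.4286
Rounded to 4 decimal places: z = 15.4286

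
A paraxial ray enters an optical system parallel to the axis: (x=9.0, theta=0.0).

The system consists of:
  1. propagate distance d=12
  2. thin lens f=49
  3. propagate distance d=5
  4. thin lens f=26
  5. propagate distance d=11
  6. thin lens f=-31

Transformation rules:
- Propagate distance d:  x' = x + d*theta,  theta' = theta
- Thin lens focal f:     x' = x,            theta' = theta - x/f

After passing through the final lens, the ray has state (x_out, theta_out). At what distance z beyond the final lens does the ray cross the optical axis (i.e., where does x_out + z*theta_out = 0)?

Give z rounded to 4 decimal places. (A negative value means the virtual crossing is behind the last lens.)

Answer: 6.4555

Derivation:
Initial: x=9.0000 theta=0.0000
After 1 (propagate distance d=12): x=9.0000 theta=0.0000
After 2 (thin lens f=49): x=9.0000 theta=-9/49 (≈-0.1837)
After 3 (propagate distance d=5): x=396/49 (≈8.0816) theta=-9/49 (≈-0.1837)
After 4 (thin lens f=26): x=396/49 (≈8.0816) theta=-45/91 (≈-0.4945)
After 5 (propagate distance d=11): x=1683/637 (≈2.6421) theta=-45/91 (≈-0.4945)
After 6 (thin lens f=-31): x=1683/637 (≈2.6421) theta=-8082/19747 (≈-0.4093)
z_focus = -x_out/theta_out = -(1683/637)/(-8082/19747) = 5797/898 ≈ 6.4555
Rounded to 4 decimal places: z = 6.4555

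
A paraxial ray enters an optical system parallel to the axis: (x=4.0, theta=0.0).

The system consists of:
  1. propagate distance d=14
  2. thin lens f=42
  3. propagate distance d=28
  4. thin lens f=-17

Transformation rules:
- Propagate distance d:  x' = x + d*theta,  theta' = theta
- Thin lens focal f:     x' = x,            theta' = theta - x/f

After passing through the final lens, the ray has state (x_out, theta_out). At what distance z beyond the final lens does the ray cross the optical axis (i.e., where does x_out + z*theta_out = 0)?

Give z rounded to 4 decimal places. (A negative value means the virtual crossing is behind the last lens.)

Initial: x=4.0000 theta=0.0000
After 1 (propagate distance d=14): x=4.0000 theta=0.0000
After 2 (thin lens f=42): x=4.0000 theta=-2/21 (≈-0.0952)
After 3 (propagate distance d=28): x=4/3 (≈1.3333) theta=-2/21 (≈-0.0952)
After 4 (thin lens f=-17): x=4/3 (≈1.3333) theta=-2/119 (≈-0.0168)
z_focus = -x_out/theta_out = -(4/3)/(-2/119) = 238/3 ≈ 79.3333
Rounded to 4 decimal places: z = 79.3333

Answer: 79.3333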